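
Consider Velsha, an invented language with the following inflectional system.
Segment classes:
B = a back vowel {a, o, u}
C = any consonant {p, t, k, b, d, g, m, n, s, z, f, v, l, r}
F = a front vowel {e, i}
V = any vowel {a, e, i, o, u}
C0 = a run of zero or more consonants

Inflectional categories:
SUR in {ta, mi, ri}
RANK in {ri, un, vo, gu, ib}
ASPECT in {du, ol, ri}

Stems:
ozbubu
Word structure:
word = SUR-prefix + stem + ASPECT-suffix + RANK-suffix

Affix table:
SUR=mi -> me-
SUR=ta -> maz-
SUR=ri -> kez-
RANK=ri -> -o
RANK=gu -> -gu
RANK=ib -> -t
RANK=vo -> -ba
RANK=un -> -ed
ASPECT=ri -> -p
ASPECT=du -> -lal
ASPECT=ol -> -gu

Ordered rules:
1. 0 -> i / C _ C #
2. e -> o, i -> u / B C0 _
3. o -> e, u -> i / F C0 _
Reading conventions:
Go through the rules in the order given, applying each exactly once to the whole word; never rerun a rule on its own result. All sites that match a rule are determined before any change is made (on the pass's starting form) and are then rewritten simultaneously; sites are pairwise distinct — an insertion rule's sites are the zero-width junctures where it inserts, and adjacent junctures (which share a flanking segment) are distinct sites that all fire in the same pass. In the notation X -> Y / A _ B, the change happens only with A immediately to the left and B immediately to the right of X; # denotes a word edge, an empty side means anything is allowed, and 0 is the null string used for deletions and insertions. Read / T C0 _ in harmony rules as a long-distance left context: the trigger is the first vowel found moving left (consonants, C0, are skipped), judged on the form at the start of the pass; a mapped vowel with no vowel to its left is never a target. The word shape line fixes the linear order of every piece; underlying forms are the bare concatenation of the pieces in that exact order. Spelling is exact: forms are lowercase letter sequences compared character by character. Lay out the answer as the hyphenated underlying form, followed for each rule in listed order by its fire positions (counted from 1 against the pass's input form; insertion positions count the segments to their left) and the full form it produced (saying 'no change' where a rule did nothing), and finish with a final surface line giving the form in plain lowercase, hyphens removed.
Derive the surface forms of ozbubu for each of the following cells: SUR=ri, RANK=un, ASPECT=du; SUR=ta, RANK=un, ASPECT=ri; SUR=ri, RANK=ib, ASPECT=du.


cell SUR=ri, RANK=un, ASPECT=du:
underlying: kez-ozbubu-lal-ed
1. 0 -> i / C _ C #: no change
2. e -> o, i -> u / B C0 _: fires at position(s) 13: kezozbubulalod
3. o -> e, u -> i / F C0 _: fires at position(s) 4: kezezbubulalod
surface: kezezbubulalod

cell SUR=ta, RANK=un, ASPECT=ri:
underlying: maz-ozbubu-p-ed
1. 0 -> i / C _ C #: no change
2. e -> o, i -> u / B C0 _: fires at position(s) 11: mazozbubupod
3. o -> e, u -> i / F C0 _: no change
surface: mazozbubupod

cell SUR=ri, RANK=ib, ASPECT=du:
underlying: kez-ozbubu-lal-t
1. 0 -> i / C _ C #: inserts after position(s) 12: kezozbubulalit
2. e -> o, i -> u / B C0 _: fires at position(s) 13: kezozbubulalut
3. o -> e, u -> i / F C0 _: fires at position(s) 4: kezezbubulalut
surface: kezezbubulalut


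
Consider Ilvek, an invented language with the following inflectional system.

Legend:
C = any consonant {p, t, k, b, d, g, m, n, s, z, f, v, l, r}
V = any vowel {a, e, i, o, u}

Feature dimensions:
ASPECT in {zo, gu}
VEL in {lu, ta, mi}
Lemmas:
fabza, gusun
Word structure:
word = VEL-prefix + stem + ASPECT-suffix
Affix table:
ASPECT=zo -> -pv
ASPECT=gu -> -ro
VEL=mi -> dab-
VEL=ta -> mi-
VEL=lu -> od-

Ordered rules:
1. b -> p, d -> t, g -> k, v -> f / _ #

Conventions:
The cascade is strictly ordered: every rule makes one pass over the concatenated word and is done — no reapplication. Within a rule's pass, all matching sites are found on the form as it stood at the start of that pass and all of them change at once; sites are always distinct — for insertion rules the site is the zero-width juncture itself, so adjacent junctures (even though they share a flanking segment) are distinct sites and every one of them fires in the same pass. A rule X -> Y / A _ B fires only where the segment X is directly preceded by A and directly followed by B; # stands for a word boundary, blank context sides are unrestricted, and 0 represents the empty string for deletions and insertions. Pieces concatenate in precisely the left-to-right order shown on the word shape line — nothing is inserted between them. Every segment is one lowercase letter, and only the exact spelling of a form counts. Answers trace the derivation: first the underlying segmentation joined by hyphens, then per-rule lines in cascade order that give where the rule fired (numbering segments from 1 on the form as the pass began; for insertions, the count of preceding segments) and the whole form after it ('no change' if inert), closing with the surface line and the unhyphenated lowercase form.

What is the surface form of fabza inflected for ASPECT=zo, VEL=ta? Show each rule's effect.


underlying: mi-fabza-pv
1. b -> p, d -> t, g -> k, v -> f / _ #: fires at position(s) 9: mifabzapf
surface: mifabzapf


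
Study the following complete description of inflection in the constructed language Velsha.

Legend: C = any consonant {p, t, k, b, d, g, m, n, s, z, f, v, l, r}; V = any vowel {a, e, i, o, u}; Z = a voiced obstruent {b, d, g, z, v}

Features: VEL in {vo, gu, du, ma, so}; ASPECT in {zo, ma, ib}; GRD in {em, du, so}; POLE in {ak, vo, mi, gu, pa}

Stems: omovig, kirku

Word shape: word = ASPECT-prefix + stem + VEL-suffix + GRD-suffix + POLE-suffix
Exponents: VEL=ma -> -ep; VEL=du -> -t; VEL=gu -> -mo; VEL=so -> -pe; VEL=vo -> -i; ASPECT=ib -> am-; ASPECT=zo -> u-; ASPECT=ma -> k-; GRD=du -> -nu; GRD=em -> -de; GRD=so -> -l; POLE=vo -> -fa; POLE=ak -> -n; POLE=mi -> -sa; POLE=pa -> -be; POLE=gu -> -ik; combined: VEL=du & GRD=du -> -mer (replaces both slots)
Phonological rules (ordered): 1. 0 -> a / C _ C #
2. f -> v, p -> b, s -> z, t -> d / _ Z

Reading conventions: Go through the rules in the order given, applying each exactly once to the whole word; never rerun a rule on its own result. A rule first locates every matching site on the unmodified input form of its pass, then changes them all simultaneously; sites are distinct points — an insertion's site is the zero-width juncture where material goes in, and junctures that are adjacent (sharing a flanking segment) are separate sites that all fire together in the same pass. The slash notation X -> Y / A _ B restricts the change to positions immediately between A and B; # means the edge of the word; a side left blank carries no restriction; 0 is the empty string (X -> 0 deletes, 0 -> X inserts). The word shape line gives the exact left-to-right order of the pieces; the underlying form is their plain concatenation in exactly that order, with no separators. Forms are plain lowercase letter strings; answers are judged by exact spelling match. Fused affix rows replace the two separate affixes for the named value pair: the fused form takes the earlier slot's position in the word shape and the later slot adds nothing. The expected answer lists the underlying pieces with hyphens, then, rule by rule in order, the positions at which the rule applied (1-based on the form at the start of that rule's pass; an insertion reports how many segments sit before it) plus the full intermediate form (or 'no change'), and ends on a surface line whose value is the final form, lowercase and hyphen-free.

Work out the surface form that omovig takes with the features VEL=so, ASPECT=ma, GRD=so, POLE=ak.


underlying: k-omovig-pe-l-n
1. 0 -> a / C _ C #: inserts after position(s) 10: komovigpelan
2. f -> v, p -> b, s -> z, t -> d / _ Z: no change
surface: komovigpelan


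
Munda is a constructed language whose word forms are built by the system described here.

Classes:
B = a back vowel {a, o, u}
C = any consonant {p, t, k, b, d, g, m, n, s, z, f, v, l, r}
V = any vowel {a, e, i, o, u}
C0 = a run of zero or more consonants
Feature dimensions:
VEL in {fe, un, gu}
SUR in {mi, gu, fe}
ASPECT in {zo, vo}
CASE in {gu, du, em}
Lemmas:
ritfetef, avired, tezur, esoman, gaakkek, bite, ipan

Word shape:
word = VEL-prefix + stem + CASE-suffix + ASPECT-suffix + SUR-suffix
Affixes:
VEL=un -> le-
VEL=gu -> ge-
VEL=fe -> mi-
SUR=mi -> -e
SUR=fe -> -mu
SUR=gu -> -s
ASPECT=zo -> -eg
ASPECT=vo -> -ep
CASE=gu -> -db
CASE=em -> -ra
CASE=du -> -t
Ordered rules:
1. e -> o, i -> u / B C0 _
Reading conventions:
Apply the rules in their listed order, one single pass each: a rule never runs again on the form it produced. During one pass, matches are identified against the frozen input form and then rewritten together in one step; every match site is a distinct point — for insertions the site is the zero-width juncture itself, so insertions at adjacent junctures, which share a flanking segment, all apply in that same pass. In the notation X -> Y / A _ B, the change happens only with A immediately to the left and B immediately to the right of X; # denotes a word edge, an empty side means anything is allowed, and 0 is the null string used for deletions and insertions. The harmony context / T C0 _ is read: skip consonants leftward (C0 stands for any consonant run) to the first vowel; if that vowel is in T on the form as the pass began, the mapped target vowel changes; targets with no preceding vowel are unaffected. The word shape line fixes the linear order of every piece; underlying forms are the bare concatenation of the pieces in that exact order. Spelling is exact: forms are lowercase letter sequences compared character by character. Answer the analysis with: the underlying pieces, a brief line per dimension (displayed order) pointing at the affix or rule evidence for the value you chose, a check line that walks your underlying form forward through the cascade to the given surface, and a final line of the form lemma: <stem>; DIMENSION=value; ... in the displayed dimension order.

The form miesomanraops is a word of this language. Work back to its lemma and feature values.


underlying: mi-esoman-ra-ep-s
VEL=fe - signalled by the affix mi-
SUR=gu - signalled by the affix -s
ASPECT=vo - signalled by the affix -ep
CASE=em - signalled by the affix -ra
check: miesomanraeps -> miesomanraops
lemma: esoman; VEL=fe; SUR=gu; ASPECT=vo; CASE=em


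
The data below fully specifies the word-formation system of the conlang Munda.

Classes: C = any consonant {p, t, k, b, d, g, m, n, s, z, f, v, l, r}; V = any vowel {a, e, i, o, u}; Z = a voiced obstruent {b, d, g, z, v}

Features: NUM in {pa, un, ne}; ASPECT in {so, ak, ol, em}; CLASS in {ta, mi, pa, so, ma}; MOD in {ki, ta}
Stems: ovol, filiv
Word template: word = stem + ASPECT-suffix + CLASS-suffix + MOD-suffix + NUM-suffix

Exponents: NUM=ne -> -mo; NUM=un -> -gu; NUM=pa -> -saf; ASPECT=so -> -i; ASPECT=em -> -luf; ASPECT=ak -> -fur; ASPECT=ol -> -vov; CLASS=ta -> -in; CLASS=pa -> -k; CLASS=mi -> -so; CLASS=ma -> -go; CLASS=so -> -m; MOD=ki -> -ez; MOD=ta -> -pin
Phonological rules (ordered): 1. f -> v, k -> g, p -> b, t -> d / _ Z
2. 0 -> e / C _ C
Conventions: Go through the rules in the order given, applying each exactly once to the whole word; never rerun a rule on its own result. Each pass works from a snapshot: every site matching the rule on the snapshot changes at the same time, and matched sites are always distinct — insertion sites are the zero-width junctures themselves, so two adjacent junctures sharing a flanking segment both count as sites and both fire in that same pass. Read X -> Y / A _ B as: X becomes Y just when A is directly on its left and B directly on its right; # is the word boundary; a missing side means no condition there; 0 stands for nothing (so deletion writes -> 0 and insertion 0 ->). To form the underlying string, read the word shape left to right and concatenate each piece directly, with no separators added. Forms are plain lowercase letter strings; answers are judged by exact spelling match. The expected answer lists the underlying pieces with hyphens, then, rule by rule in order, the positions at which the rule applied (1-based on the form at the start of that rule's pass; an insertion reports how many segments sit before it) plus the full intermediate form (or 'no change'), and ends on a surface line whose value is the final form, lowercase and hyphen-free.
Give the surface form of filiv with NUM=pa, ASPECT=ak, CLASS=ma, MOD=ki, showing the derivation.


underlying: filiv-fur-go-ez-saf
1. f -> v, k -> g, p -> b, t -> d / _ Z: no change
2. 0 -> e / C _ C: inserts after position(s) 5, 8, 12: filivefuregoezesaf
surface: filivefuregoezesaf


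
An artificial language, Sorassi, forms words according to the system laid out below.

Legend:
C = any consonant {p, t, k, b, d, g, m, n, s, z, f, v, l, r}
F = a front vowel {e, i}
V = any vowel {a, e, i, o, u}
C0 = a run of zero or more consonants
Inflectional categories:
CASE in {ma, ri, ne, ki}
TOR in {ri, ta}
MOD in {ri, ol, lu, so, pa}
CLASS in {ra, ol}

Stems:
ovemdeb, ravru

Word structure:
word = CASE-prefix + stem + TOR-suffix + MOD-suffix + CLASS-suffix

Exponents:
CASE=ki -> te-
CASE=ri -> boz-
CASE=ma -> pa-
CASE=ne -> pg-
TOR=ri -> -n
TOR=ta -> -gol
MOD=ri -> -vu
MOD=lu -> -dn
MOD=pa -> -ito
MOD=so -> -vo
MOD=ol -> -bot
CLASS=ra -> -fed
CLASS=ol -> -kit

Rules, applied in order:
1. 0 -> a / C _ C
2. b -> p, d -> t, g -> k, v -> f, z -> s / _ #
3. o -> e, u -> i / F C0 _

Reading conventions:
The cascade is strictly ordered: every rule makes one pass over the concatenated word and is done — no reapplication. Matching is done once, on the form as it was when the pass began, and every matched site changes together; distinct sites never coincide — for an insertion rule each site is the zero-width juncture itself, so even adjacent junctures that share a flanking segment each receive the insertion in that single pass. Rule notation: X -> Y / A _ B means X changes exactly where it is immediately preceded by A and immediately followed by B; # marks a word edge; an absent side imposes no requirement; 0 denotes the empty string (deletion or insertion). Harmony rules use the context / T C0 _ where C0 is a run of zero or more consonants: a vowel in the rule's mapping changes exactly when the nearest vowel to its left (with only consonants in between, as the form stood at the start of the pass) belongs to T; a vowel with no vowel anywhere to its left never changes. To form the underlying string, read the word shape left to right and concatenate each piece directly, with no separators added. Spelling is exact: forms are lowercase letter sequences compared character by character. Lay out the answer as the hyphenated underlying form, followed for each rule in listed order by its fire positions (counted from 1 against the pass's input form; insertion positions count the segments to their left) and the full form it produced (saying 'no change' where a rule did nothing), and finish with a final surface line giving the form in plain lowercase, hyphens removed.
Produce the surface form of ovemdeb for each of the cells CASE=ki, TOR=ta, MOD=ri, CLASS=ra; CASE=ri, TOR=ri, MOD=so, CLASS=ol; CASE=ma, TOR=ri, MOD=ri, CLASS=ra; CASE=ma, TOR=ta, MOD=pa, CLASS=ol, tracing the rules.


cell CASE=ki, TOR=ta, MOD=ri, CLASS=ra:
underlying: te-ovemdeb-gol-vu-fed
1. 0 -> a / C _ C: inserts after position(s) 6, 9, 12: teovemadebagolavufed
2. b -> p, d -> t, g -> k, v -> f, z -> s / _ #: fires at position(s) 20: teovemadebagolavufet
3. o -> e, u -> i / F C0 _: fires at position(s) 3: teevemadebagolavufet
surface: teevemadebagolavufet

cell CASE=ri, TOR=ri, MOD=so, CLASS=ol:
underlying: boz-ovemdeb-n-vo-kit
1. 0 -> a / C _ C: inserts after position(s) 7, 10, 11: bozovemadebanavokit
2. b -> p, d -> t, g -> k, v -> f, z -> s / _ #: no change
3. o -> e, u -> i / F C0 _: no change
surface: bozovemadebanavokit

cell CASE=ma, TOR=ri, MOD=ri, CLASS=ra:
underlying: pa-ovemdeb-n-vu-fed
1. 0 -> a / C _ C: inserts after position(s) 6, 9, 10: paovemadebanavufed
2. b -> p, d -> t, g -> k, v -> f, z -> s / _ #: fires at position(s) 18: paovemadebanavufet
3. o -> e, u -> i / F C0 _: no change
surface: paovemadebanavufet

cell CASE=ma, TOR=ta, MOD=pa, CLASS=ol:
underlying: pa-ovemdeb-gol-ito-kit
1. 0 -> a / C _ C: inserts after position(s) 6, 9: paovemadebagolitokit
2. b -> p, d -> t, g -> k, v -> f, z -> s / _ #: no change
3. o -> e, u -> i / F C0 _: fires at position(s) 17: paovemadebagolitekit
surface: paovemadebagolitekit


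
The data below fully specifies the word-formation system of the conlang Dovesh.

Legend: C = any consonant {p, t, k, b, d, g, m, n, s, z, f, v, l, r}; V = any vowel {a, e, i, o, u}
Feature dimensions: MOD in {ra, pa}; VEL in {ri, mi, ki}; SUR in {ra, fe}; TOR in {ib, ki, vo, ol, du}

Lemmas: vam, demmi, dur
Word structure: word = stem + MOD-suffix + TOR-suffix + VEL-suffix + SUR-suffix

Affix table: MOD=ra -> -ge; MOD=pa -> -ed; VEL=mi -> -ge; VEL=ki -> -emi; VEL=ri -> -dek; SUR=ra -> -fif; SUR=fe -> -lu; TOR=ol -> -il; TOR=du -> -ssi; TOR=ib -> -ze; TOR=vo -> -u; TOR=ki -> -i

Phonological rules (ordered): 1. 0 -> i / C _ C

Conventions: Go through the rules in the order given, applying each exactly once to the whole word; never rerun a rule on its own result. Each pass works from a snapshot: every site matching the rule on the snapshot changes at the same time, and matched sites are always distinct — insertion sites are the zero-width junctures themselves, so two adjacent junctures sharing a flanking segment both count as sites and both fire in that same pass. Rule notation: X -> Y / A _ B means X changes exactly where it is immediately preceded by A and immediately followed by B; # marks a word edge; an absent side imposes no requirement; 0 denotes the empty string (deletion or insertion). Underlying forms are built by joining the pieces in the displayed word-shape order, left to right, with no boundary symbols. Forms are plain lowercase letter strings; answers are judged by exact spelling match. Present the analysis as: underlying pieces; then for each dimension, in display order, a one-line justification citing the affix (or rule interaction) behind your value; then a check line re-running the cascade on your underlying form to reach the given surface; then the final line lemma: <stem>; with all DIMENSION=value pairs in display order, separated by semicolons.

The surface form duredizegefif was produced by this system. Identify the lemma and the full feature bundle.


underlying: dur-ed-ze-ge-fif
MOD=pa - signalled by the affix -ed
VEL=mi - signalled by the affix -ge
SUR=ra - signalled by the affix -fif
TOR=ib - signalled by the affix -ze
check: duredzegefif -> duredizegefif
lemma: dur; MOD=pa; VEL=mi; SUR=ra; TOR=ib


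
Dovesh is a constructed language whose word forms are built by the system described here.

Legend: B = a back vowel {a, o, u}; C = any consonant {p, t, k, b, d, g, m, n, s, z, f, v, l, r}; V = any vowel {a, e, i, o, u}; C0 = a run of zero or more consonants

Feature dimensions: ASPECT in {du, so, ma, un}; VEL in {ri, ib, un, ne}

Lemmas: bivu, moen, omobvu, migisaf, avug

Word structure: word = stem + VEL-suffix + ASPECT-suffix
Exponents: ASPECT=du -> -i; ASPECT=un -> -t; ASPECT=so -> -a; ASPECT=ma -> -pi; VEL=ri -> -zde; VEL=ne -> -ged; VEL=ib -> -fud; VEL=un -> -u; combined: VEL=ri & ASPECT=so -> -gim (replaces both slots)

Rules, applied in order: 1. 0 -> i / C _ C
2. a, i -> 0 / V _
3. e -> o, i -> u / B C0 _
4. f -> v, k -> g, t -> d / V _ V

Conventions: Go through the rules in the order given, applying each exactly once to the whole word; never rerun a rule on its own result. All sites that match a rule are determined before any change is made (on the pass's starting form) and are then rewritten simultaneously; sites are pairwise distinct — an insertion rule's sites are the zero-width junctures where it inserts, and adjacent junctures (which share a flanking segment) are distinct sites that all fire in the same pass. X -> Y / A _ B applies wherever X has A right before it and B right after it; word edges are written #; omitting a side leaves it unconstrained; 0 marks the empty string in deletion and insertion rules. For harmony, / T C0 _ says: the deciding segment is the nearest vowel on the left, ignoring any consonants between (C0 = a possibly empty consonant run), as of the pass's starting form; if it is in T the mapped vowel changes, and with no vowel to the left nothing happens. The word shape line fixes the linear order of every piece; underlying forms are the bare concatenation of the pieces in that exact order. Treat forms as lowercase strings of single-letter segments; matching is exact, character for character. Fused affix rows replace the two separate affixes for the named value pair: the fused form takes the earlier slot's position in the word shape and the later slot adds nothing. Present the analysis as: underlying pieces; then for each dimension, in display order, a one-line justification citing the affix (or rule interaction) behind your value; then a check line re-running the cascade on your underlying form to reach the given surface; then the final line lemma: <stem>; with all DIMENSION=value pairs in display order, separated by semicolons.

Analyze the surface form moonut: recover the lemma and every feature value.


underlying: moen-u-t
ASPECT=un - signalled by the affix -t
VEL=un - signalled by the affix -u
check: moenut -> moenut -> moenut -> moonut -> moonut
lemma: moen; ASPECT=un; VEL=un


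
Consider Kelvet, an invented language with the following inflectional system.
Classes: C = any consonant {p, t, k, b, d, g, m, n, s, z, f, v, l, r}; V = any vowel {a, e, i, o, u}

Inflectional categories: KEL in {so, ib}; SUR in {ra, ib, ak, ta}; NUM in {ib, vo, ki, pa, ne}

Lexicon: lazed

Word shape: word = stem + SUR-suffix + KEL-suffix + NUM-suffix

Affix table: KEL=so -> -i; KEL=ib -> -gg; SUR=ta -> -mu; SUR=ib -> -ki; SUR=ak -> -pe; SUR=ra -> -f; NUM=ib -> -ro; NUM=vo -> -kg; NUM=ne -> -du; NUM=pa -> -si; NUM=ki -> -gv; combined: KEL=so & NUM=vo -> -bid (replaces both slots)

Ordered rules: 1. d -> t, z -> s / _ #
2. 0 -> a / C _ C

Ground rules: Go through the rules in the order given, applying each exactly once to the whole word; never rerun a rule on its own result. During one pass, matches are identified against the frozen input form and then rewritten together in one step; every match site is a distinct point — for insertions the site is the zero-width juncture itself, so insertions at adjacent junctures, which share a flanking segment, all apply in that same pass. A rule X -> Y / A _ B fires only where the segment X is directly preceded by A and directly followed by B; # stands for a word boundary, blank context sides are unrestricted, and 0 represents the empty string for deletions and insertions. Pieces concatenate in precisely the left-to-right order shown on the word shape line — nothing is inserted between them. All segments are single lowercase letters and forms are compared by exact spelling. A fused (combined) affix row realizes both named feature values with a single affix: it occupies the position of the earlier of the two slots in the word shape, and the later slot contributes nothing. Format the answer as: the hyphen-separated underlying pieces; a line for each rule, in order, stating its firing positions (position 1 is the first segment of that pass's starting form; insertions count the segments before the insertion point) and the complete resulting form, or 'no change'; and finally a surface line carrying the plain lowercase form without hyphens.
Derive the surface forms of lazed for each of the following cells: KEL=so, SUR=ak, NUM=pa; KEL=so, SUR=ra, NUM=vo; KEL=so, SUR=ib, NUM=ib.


cell KEL=so, SUR=ak, NUM=pa:
underlying: lazed-pe-i-si
1. d -> t, z -> s / _ #: no change
2. 0 -> a / C _ C: inserts after position(s) 5: lazedapeisi
surface: lazedapeisi

cell KEL=so, SUR=ra, NUM=vo:
underlying: lazed-f-bid
1. d -> t, z -> s / _ #: fires at position(s) 9: lazedfbit
2. 0 -> a / C _ C: inserts after position(s) 5, 6: lazedafabit
surface: lazedafabit

cell KEL=so, SUR=ib, NUM=ib:
underlying: lazed-ki-i-ro
1. d -> t, z -> s / _ #: no change
2. 0 -> a / C _ C: inserts after position(s) 5: lazedakiiro
surface: lazedakiiro


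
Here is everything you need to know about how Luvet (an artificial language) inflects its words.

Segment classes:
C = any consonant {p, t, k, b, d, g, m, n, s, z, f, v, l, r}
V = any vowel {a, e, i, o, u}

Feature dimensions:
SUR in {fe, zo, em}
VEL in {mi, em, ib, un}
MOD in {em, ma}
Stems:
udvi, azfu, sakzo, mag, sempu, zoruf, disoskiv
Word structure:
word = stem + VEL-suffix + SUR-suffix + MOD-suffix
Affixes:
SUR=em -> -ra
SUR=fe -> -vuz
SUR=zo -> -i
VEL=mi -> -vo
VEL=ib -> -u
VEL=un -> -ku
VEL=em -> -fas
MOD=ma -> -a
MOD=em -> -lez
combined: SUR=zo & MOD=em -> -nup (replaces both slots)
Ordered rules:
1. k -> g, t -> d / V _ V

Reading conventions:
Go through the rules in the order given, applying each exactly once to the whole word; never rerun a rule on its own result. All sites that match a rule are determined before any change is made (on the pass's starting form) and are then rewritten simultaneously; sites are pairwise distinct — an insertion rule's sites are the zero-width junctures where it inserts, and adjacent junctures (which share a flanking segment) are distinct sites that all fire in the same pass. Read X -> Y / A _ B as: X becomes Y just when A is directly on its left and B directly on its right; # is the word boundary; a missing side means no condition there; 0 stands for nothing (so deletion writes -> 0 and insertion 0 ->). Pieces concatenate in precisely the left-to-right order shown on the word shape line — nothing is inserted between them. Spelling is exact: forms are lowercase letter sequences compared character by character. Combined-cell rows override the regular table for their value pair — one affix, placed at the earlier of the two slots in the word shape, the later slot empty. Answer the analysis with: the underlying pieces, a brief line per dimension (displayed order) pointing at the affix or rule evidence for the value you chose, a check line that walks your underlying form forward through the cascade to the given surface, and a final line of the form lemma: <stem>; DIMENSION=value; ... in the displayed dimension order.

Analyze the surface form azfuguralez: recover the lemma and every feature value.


underlying: azfu-ku-ra-lez
SUR=em - signalled by the affix -ra
VEL=un - signalled by the affix -ku
MOD=em - signalled by the affix -lez
check: azfukuralez -> azfuguralez
lemma: azfu; SUR=em; VEL=un; MOD=em


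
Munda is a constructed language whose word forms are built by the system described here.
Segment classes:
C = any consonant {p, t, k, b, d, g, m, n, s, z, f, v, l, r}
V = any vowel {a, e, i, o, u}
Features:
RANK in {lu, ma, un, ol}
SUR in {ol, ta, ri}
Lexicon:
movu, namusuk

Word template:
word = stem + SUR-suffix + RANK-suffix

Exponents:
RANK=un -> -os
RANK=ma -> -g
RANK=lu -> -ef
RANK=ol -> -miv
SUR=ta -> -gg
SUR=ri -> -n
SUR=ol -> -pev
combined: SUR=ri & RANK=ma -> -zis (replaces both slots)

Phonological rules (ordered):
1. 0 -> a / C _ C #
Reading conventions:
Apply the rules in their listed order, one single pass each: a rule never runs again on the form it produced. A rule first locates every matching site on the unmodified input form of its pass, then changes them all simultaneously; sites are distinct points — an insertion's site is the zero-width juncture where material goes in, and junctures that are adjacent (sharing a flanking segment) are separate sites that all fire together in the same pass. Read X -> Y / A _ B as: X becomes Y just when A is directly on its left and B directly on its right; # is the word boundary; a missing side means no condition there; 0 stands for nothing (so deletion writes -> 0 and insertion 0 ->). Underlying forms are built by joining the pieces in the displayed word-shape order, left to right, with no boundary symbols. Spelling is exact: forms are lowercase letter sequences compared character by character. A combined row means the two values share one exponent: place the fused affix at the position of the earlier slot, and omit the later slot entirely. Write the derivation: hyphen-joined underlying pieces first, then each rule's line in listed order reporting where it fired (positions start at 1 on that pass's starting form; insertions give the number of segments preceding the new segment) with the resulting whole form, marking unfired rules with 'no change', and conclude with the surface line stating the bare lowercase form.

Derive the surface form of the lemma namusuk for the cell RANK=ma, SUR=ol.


underlying: namusuk-pev-g
1. 0 -> a / C _ C #: inserts after position(s) 10: namusukpevag
surface: namusukpevag


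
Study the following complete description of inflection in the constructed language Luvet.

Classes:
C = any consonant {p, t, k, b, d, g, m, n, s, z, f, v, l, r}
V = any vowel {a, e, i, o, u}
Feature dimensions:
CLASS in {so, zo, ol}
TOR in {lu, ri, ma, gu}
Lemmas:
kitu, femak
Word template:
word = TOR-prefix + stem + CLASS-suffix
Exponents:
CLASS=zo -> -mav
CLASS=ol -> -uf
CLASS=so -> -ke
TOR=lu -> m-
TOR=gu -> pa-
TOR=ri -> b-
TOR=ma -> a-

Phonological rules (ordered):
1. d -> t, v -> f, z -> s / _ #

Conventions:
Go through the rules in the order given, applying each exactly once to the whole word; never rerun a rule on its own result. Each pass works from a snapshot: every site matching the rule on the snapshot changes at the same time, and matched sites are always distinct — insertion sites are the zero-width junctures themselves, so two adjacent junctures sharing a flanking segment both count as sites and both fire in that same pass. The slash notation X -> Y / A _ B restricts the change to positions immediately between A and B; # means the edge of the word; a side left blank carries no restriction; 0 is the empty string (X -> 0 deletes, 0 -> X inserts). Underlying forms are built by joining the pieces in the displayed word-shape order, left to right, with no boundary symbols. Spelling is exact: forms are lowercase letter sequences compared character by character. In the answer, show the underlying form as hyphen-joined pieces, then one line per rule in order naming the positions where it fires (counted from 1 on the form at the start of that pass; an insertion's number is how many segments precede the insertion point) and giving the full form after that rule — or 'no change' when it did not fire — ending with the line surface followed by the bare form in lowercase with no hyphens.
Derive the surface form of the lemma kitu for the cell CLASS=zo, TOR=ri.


underlying: b-kitu-mav
1. d -> t, v -> f, z -> s / _ #: fires at position(s) 8: bkitumaf
surface: bkitumaf


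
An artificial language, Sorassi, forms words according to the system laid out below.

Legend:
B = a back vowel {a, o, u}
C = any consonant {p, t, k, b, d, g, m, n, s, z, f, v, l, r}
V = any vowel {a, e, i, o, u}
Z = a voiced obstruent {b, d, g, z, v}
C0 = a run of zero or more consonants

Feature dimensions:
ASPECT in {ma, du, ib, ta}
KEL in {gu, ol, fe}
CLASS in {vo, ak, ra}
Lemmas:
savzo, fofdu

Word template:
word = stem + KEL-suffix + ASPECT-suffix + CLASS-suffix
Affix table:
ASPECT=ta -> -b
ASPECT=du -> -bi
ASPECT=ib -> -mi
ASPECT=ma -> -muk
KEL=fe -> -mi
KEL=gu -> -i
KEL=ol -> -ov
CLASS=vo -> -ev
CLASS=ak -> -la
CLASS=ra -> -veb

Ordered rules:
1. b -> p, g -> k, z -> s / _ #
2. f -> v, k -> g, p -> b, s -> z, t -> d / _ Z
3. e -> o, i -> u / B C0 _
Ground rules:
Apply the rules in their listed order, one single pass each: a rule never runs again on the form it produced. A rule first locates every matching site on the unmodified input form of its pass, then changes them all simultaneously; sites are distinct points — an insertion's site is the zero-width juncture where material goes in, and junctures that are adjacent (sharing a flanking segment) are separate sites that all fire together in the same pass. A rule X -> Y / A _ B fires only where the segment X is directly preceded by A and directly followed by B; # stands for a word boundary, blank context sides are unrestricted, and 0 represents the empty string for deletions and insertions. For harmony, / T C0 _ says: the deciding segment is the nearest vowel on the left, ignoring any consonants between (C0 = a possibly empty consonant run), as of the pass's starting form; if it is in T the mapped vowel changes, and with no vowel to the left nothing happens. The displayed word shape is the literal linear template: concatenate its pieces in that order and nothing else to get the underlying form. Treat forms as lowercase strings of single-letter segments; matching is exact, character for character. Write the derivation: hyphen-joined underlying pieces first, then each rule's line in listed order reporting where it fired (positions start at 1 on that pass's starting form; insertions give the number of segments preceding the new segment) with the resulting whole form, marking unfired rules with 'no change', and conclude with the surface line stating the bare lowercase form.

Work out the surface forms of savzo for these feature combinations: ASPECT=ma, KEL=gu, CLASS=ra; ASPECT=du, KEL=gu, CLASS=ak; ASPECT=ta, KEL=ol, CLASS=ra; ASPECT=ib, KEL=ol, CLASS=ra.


cell ASPECT=ma, KEL=gu, CLASS=ra:
underlying: savzo-i-muk-veb
1. b -> p, g -> k, z -> s / _ #: fires at position(s) 12: savzoimukvep
2. f -> v, k -> g, p -> b, s -> z, t -> d / _ Z: fires at position(s) 9: savzoimugvep
3. e -> o, i -> u / B C0 _: fires at position(s) 6, 11: savzoumugvop
surface: savzoumugvop

cell ASPECT=du, KEL=gu, CLASS=ak:
underlying: savzo-i-bi-la
1. b -> p, g -> k, z -> s / _ #: no change
2. f -> v, k -> g, p -> b, s -> z, t -> d / _ Z: no change
3. e -> o, i -> u / B C0 _: fires at position(s) 6: savzoubila
surface: savzoubila

cell ASPECT=ta, KEL=ol, CLASS=ra:
underlying: savzo-ov-b-veb
1. b -> p, g -> k, z -> s / _ #: fires at position(s) 11: savzoovbvep
2. f -> v, k -> g, p -> b, s -> z, t -> d / _ Z: no change
3. e -> o, i -> u / B C0 _: fires at position(s) 10: savzoovbvop
surface: savzoovbvop

cell ASPECT=ib, KEL=ol, CLASS=ra:
underlying: savzo-ov-mi-veb
1. b -> p, g -> k, z -> s / _ #: fires at position(s) 12: savzoovmivep
2. f -> v, k -> g, p -> b, s -> z, t -> d / _ Z: no change
3. e -> o, i -> u / B C0 _: fires at position(s) 9: savzoovmuvep
surface: savzoovmuvep


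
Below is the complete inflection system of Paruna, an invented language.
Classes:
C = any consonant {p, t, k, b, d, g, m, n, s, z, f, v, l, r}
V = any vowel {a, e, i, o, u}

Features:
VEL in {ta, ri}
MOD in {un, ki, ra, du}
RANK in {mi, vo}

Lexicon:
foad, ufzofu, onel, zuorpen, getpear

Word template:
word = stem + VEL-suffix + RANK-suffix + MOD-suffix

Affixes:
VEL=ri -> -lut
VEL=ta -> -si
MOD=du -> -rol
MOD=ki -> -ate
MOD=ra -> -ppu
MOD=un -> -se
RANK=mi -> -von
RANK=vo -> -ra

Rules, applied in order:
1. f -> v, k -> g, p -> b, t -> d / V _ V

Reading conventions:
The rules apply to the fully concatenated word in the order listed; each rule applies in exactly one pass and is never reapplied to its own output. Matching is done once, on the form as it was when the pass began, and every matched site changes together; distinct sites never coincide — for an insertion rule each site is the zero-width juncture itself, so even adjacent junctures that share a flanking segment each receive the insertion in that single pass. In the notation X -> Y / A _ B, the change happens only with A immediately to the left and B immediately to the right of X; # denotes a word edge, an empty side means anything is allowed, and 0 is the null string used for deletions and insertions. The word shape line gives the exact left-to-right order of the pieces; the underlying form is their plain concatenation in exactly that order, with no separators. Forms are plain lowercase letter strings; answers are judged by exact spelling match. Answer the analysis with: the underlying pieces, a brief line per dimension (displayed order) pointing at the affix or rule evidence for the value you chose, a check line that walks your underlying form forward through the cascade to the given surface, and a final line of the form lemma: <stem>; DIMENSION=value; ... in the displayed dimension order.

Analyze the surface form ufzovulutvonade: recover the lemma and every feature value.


underlying: ufzofu-lut-von-ate
VEL=ri - signalled by the affix -lut
MOD=ki - signalled by the affix -ate
RANK=mi - signalled by the affix -von
check: ufzofulutvonate -> ufzovulutvonade
lemma: ufzofu; VEL=ri; MOD=ki; RANK=mi


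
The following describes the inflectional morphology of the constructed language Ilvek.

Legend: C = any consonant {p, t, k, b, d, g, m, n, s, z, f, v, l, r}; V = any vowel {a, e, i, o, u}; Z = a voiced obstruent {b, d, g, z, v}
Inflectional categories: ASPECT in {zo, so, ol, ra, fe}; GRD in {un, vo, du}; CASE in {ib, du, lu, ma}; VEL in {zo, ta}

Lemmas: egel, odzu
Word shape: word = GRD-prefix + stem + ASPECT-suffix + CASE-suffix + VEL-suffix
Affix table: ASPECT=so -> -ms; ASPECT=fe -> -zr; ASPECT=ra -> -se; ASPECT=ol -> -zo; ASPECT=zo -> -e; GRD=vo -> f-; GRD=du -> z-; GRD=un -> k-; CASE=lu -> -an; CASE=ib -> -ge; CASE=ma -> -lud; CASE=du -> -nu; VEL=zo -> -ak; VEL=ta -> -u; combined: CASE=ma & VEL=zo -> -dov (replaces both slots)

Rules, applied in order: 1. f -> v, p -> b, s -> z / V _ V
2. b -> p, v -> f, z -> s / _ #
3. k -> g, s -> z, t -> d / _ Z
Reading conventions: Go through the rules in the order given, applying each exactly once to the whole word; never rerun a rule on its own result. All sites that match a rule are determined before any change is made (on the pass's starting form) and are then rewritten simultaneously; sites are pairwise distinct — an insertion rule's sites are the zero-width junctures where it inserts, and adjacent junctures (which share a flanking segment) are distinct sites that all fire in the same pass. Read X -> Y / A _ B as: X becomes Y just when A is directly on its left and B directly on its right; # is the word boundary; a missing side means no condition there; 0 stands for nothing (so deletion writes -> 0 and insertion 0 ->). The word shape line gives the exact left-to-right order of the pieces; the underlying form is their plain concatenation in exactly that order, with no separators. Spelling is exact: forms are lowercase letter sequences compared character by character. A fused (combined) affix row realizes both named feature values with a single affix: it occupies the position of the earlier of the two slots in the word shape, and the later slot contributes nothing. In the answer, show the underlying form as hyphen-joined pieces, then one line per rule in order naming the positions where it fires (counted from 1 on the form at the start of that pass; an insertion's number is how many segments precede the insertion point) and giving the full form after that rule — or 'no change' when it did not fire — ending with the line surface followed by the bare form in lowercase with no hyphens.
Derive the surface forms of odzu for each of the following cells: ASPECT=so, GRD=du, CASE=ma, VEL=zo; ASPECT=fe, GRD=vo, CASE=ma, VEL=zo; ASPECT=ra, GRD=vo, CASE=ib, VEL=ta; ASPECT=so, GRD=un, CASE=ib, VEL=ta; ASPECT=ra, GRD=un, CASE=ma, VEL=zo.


cell ASPECT=so, GRD=du, CASE=ma, VEL=zo:
underlying: z-odzu-ms-dov
1. f -> v, p -> b, s -> z / V _ V: no change
2. b -> p, v -> f, z -> s / _ #: fires at position(s) 10: zodzumsdof
3. k -> g, s -> z, t -> d / _ Z: fires at position(s) 7: zodzumzdof
surface: zodzumzdof

cell ASPECT=fe, GRD=vo, CASE=ma, VEL=zo:
underlying: f-odzu-zr-dov
1. f -> v, p -> b, s -> z / V _ V: no change
2. b -> p, v -> f, z -> s / _ #: fires at position(s) 10: fodzuzrdof
3. k -> g, s -> z, t -> d / _ Z: no change
surface: fodzuzrdof

cell ASPECT=ra, GRD=vo, CASE=ib, VEL=ta:
underlying: f-odzu-se-ge-u
1. f -> v, p -> b, s -> z / V _ V: fires at position(s) 6: fodzuzegeu
2. b -> p, v -> f, z -> s / _ #: no change
3. k -> g, s -> z, t -> d / _ Z: no change
surface: fodzuzegeu

cell ASPECT=so, GRD=un, CASE=ib, VEL=ta:
underlying: k-odzu-ms-ge-u
1. f -> v, p -> b, s -> z / V _ V: no change
2. b -> p, v -> f, z -> s / _ #: no change
3. k -> g, s -> z, t -> d / _ Z: fires at position(s) 7: kodzumzgeu
surface: kodzumzgeu

cell ASPECT=ra, GRD=un, CASE=ma, VEL=zo:
underlying: k-odzu-se-dov
1. f -> v, p -> b, s -> z / V _ V: fires at position(s) 6: kodzuzedov
2. b -> p, v -> f, z -> s / _ #: fires at position(s) 10: kodzuzedof
3. k -> g, s -> z, t -> d / _ Z: no change
surface: kodzuzedof
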